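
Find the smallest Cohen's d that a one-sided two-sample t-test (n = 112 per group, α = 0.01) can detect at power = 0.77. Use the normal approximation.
d ≈ 0.41

Minimum detectable effect (two-sample t-test, normal approximation):
d = (z_α + z_β) / √(n/2)
d = (2.326 + 0.739) / √(112/2)
d = 3.065 / 7.483
d ≈ 0.41

By Cohen's convention (0.2 small / 0.5 medium / 0.8 large): small effect.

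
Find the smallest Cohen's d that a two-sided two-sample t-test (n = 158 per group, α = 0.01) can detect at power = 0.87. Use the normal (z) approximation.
d ≈ 0.42

Minimum detectable effect (two-sample t-test, normal approximation):
d = (z_{α/2} + z_β) / √(n/2)
d = (2.576 + 1.126) / √(158/2)
d = 3.702 / 8.888
d ≈ 0.42

By Cohen's convention (0.2 small / 0.5 medium / 0.8 large): small effect.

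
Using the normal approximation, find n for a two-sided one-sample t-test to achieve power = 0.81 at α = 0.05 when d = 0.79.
n = 13

Sample size formula (one-sample t-test, normal approximation):
n = ((z_{α/2} + z_β) / d)²

z_{α/2} = 1.960 (for α = 0.05, two-sided)
z_β = 0.878 (for power = 0.81)
d = 0.79

n = ((1.960 + 0.878) / 0.79)²
n = (3.592)²
n ≈ 12.90
Round up to the next whole number: n = 13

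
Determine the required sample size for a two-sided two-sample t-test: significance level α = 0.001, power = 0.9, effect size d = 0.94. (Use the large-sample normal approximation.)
n = 48 per group

Sample size formula (two-sample t-test, normal approximation):
n = 2 · ((z_{α/2} + z_β) / d)²

z_{α/2} = 3.291 (for α = 0.001, two-sided)
z_β = 1.282 (for power = 0.9)
d = 0.94

n = 2 · ((3.291 + 1.282) / 0.94)²
n = 2 · (4.865)²
n ≈ 47.34
Round up to the next whole number: n = 48 per group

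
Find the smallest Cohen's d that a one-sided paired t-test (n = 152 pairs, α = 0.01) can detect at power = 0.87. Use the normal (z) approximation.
d ≈ 0.28

Minimum detectable effect (paired t-test, normal approximation):
d = (z_α + z_β) / √n
d = (2.326 + 1.126) / √152
d = 3.453 / 12.329
d ≈ 0.28

By Cohen's convention (0.2 small / 0.5 medium / 0.8 large): small effect.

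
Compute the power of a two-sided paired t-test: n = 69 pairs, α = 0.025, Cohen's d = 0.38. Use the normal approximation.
Power ≈ 0.82

Power calculation (paired t-test, normal approximation):
z_β = d · √n - z_{α/2}
z_β = 0.38 · √69 - 2.241
z_β = 0.38 · 8.307 - 2.241
z_β = 0.915

Power = Φ(z_β) = Φ(0.915) ≈ 0.820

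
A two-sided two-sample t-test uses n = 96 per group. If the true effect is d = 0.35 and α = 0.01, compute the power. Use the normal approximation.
Power ≈ 0.44

Power calculation (two-sample t-test, normal approximation):
z_β = d · √(n/2) - z_{α/2}
z_β = 0.35 · √(96/2) - 2.576
z_β = 0.35 · 6.928 - 2.576
z_β = -0.151

Power = Φ(z_β) = Φ(-0.151) ≈ 0.440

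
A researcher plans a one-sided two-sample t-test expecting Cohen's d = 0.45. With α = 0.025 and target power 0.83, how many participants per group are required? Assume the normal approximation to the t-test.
n = 84 per group

Sample size formula (two-sample t-test, normal approximation):
n = 2 · ((z_α + z_β) / d)²

z_α = 1.960 (for α = 0.025, one-sided)
z_β = 0.954 (for power = 0.83)
d = 0.45

n = 2 · ((1.960 + 0.954) / 0.45)²
n = 2 · (6.476)²
n ≈ 83.88
Round up to the next whole number: n = 84 per group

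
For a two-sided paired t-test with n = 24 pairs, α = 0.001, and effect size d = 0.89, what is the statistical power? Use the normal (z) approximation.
Power ≈ 0.86

Power calculation (paired t-test, normal approximation):
z_β = d · √n - z_{α/2}
z_β = 0.89 · √24 - 3.291
z_β = 0.89 · 4.899 - 3.291
z_β = 1.070

Power = Φ(z_β) = Φ(1.070) ≈ 0.858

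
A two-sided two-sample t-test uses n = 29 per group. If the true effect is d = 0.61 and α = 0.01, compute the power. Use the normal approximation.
Power ≈ 0.40

Power calculation (two-sample t-test, normal approximation):
z_β = d · √(n/2) - z_{α/2}
z_β = 0.61 · √(29/2) - 2.576
z_β = 0.61 · 3.808 - 2.576
z_β = -0.253

Power = Φ(z_β) = Φ(-0.253) ≈ 0.400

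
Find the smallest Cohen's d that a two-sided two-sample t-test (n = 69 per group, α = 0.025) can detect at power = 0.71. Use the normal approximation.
d ≈ 0.48

Minimum detectable effect (two-sample t-test, normal approximation):
d = (z_{α/2} + z_β) / √(n/2)
d = (2.241 + 0.553) / √(69/2)
d = 2.795 / 5.874
d ≈ 0.48

By Cohen's convention (0.2 small / 0.5 medium / 0.8 large): small effect.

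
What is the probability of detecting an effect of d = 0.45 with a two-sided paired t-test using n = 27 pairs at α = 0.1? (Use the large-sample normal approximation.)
Power ≈ 0.76

Power calculation (paired t-test, normal approximation):
z_β = d · √n - z_{α/2}
z_β = 0.45 · √27 - 1.645
z_β = 0.45 · 5.196 - 1.645
z_β = 0.693

Power = Φ(z_β) = Φ(0.693) ≈ 0.756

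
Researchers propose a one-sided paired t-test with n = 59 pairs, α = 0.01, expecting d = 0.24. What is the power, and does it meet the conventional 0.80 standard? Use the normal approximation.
Power ≈ 0.31; the study is underpowered (power < 0.80)

Power calculation (paired t-test, normal approximation):
z_β = d · √n - z_α
z_β = 0.24 · √59 - 2.326
z_β = 0.24 · 7.681 - 2.326
z_β = -0.483

Power = Φ(z_β) = Φ(-0.483) ≈ 0.315

Effect size d = 0.24 is small by Cohen's convention (0.2/0.5/0.8).

Threshold: power ≥ 0.80 is conventionally adequate.
Power ≈ 0.31 → the study is underpowered (power < 0.80).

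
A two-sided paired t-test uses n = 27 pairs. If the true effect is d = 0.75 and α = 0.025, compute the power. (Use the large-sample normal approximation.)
Power ≈ 0.95

Power calculation (paired t-test, normal approximation):
z_β = d · √n - z_{α/2}
z_β = 0.75 · √27 - 2.241
z_β = 0.75 · 5.196 - 2.241
z_β = 1.656

Power = Φ(z_β) = Φ(1.656) ≈ 0.951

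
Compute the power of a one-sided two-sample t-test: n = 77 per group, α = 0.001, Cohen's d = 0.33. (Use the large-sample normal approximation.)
Power ≈ 0.15

Power calculation (two-sample t-test, normal approximation):
z_β = d · √(n/2) - z_α
z_β = 0.33 · √(77/2) - 3.090
z_β = 0.33 · 6.205 - 3.090
z_β = -1.043

Power = Φ(z_β) = Φ(-1.043) ≈ 0.149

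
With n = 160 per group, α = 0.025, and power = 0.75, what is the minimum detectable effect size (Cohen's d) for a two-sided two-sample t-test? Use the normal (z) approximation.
d ≈ 0.33

Minimum detectable effect (two-sample t-test, normal approximation):
d = (z_{α/2} + z_β) / √(n/2)
d = (2.241 + 0.674) / √(160/2)
d = 2.916 / 8.944
d ≈ 0.33

By Cohen's convention (0.2 small / 0.5 medium / 0.8 large): small effect.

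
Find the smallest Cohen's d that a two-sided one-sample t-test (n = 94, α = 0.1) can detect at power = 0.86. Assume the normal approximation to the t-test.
d ≈ 0.28

Minimum detectable effect (one-sample t-test, normal approximation):
d = (z_{α/2} + z_β) / √n
d = (1.645 + 1.080) / √94
d = 2.725 / 9.695
d ≈ 0.28

By Cohen's convention (0.2 small / 0.5 medium / 0.8 large): small effect.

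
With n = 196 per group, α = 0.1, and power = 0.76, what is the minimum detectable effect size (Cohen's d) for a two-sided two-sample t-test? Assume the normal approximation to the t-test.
d ≈ 0.24

Minimum detectable effect (two-sample t-test, normal approximation):
d = (z_{α/2} + z_β) / √(n/2)
d = (1.645 + 0.706) / √(196/2)
d = 2.351 / 9.899
d ≈ 0.24

By Cohen's convention (0.2 small / 0.5 medium / 0.8 large): small effect.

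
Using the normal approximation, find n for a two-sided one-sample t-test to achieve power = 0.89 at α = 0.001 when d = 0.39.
n = 135

Sample size formula (one-sample t-test, normal approximation):
n = ((z_{α/2} + z_β) / d)²

z_{α/2} = 3.291 (for α = 0.001, two-sided)
z_β = 1.227 (for power = 0.89)
d = 0.39

n = ((3.291 + 1.227) / 0.39)²
n = (11.585)²
n ≈ 134.21
Round up to the next whole number: n = 135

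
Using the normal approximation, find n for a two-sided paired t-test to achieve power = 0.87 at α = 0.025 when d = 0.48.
n = 50 pairs

Sample size formula (paired t-test, normal approximation):
n = ((z_{α/2} + z_β) / d)²

z_{α/2} = 2.241 (for α = 0.025, two-sided)
z_β = 1.126 (for power = 0.87)
d = 0.48

n = ((2.241 + 1.126) / 0.48)²
n = (7.015)²
n ≈ 49.21
Round up to the next whole number: n = 50 pairs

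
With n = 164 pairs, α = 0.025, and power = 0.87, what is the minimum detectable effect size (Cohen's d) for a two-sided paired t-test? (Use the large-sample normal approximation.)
d ≈ 0.26

Minimum detectable effect (paired t-test, normal approximation):
d = (z_{α/2} + z_β) / √n
d = (2.241 + 1.126) / √164
d = 3.368 / 12.806
d ≈ 0.26

By Cohen's convention (0.2 small / 0.5 medium / 0.8 large): small effect.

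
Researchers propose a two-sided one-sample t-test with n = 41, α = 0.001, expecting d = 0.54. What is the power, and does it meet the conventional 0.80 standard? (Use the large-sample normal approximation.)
Power ≈ 0.57; the study is underpowered (power < 0.80)

Power calculation (one-sample t-test, normal approximation):
z_β = d · √n - z_{α/2}
z_β = 0.54 · √41 - 3.291
z_β = 0.54 · 6.403 - 3.291
z_β = 0.167

Power = Φ(z_β) = Φ(0.167) ≈ 0.566

Effect size d = 0.54 is medium by Cohen's convention (0.2/0.5/0.8).

Threshold: power ≥ 0.80 is conventionally adequate.
Power ≈ 0.57 → the study is underpowered (power < 0.80).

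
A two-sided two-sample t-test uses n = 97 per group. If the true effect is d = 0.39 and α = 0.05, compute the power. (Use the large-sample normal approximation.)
Power ≈ 0.78

Power calculation (two-sample t-test, normal approximation):
z_β = d · √(n/2) - z_{α/2}
z_β = 0.39 · √(97/2) - 1.960
z_β = 0.39 · 6.964 - 1.960
z_β = 0.756

Power = Φ(z_β) = Φ(0.756) ≈ 0.775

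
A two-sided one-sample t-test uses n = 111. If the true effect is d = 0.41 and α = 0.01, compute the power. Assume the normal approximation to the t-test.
Power ≈ 0.96

Power calculation (one-sample t-test, normal approximation):
z_β = d · √n - z_{α/2}
z_β = 0.41 · √111 - 2.576
z_β = 0.41 · 10.536 - 2.576
z_β = 1.744

Power = Φ(z_β) = Φ(1.744) ≈ 0.959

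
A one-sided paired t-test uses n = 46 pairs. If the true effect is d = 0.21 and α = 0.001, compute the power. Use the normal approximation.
Power ≈ 0.05

Power calculation (paired t-test, normal approximation):
z_β = d · √n - z_α
z_β = 0.21 · √46 - 3.090
z_β = 0.21 · 6.782 - 3.090
z_β = -1.666

Power = Φ(z_β) = Φ(-1.666) ≈ 0.048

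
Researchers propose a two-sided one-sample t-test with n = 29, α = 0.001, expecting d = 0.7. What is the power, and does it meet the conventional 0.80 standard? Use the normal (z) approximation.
Power ≈ 0.68; the study is underpowered (power < 0.80)

Power calculation (one-sample t-test, normal approximation):
z_β = d · √n - z_{α/2}
z_β = 0.7 · √29 - 3.291
z_β = 0.7 · 5.385 - 3.291
z_β = 0.479

Power = Φ(z_β) = Φ(0.479) ≈ 0.684

Effect size d = 0.7 is medium by Cohen's convention (0.2/0.5/0.8).

Threshold: power ≥ 0.80 is conventionally adequate.
Power ≈ 0.68 → the study is underpowered (power < 0.80).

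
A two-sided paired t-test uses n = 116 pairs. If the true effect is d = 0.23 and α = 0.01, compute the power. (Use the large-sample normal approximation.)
Power ≈ 0.46

Power calculation (paired t-test, normal approximation):
z_β = d · √n - z_{α/2}
z_β = 0.23 · √116 - 2.576
z_β = 0.23 · 10.770 - 2.576
z_β = -0.099

Power = Φ(z_β) = Φ(-0.099) ≈ 0.461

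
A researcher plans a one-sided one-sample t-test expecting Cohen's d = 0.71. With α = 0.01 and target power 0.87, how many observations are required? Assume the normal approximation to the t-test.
n = 24

Sample size formula (one-sample t-test, normal approximation):
n = ((z_α + z_β) / d)²

z_α = 2.326 (for α = 0.01, one-sided)
z_β = 1.126 (for power = 0.87)
d = 0.71

n = ((2.326 + 1.126) / 0.71)²
n = (4.862)²
n ≈ 23.64
Round up to the next whole number: n = 24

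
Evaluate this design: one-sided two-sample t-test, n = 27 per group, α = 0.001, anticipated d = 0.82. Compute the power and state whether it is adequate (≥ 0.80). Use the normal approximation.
Power ≈ 0.47; the study is underpowered (power < 0.80)

Power calculation (two-sample t-test, normal approximation):
z_β = d · √(n/2) - z_α
z_β = 0.82 · √(27/2) - 3.090
z_β = 0.82 · 3.674 - 3.090
z_β = -0.077

Power = Φ(z_β) = Φ(-0.077) ≈ 0.469

Effect size d = 0.82 is large by Cohen's convention (0.2/0.5/0.8).

Threshold: power ≥ 0.80 is conventionally adequate.
Power ≈ 0.47 → the study is underpowered (power < 0.80).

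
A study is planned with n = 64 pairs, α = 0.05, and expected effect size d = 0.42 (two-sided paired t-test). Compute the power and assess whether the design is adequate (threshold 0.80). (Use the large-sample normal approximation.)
Power ≈ 0.92; the study is adequately powered (power ≥ 0.80)

Power calculation (paired t-test, normal approximation):
z_β = d · √n - z_{α/2}
z_β = 0.42 · √64 - 1.960
z_β = 0.42 · 8.000 - 1.960
z_β = 1.400

Power = Φ(z_β) = Φ(1.400) ≈ 0.919

Effect size d = 0.42 is small by Cohen's convention (0.2/0.5/0.8).

Threshold: power ≥ 0.80 is conventionally adequate.
Power ≈ 0.92 → the study is adequately powered (power ≥ 0.80).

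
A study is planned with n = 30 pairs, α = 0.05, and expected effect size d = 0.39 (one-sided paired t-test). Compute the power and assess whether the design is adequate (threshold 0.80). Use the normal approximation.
Power ≈ 0.69; the study is underpowered (power < 0.80)

Power calculation (paired t-test, normal approximation):
z_β = d · √n - z_α
z_β = 0.39 · √30 - 1.645
z_β = 0.39 · 5.477 - 1.645
z_β = 0.491

Power = Φ(z_β) = Φ(0.491) ≈ 0.688

Effect size d = 0.39 is small by Cohen's convention (0.2/0.5/0.8).

Threshold: power ≥ 0.80 is conventionally adequate.
Power ≈ 0.69 → the study is underpowered (power < 0.80).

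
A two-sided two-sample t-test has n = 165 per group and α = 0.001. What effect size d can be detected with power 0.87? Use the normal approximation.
d ≈ 0.49

Minimum detectable effect (two-sample t-test, normal approximation):
d = (z_{α/2} + z_β) / √(n/2)
d = (3.291 + 1.126) / √(165/2)
d = 4.417 / 9.083
d ≈ 0.49

By Cohen's convention (0.2 small / 0.5 medium / 0.8 large): small effect.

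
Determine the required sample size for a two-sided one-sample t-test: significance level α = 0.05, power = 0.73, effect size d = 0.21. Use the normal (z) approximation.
n = 151

Sample size formula (one-sample t-test, normal approximation):
n = ((z_{α/2} + z_β) / d)²

z_{α/2} = 1.960 (for α = 0.05, two-sided)
z_β = 0.613 (for power = 0.73)
d = 0.21

n = ((1.960 + 0.613) / 0.21)²
n = (12.252)²
n ≈ 150.11
Round up to the next whole number: n = 151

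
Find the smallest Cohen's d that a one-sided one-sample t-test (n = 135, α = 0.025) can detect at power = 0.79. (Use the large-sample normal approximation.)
d ≈ 0.24

Minimum detectable effect (one-sample t-test, normal approximation):
d = (z_α + z_β) / √n
d = (1.960 + 0.806) / √135
d = 2.766 / 11.619
d ≈ 0.24

By Cohen's convention (0.2 small / 0.5 medium / 0.8 large): small effect.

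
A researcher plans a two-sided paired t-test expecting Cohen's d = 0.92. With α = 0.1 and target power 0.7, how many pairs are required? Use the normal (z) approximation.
n = 6 pairs

Sample size formula (paired t-test, normal approximation):
n = ((z_{α/2} + z_β) / d)²

z_{α/2} = 1.645 (for α = 0.1, two-sided)
z_β = 0.524 (for power = 0.7)
d = 0.92

n = ((1.645 + 0.524) / 0.92)²
n = (2.358)²
n ≈ 5.56
Round up to the next whole number: n = 6 pairs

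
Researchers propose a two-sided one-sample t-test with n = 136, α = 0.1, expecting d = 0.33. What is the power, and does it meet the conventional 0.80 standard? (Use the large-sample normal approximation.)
Power ≈ 0.99; the study is adequately powered (power ≥ 0.80)

Power calculation (one-sample t-test, normal approximation):
z_β = d · √n - z_{α/2}
z_β = 0.33 · √136 - 1.645
z_β = 0.33 · 11.662 - 1.645
z_β = 2.204

Power = Φ(z_β) = Φ(2.204) ≈ 0.986

Effect size d = 0.33 is small by Cohen's convention (0.2/0.5/0.8).

Threshold: power ≥ 0.80 is conventionally adequate.
Power ≈ 0.99 → the study is adequately powered (power ≥ 0.80).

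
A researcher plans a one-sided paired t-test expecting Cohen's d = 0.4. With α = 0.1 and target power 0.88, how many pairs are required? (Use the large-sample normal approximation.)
n = 38 pairs

Sample size formula (paired t-test, normal approximation):
n = ((z_α + z_β) / d)²

z_α = 1.282 (for α = 0.1, one-sided)
z_β = 1.175 (for power = 0.88)
d = 0.4

n = ((1.282 + 1.175) / 0.4)²
n = (6.143)²
n ≈ 37.74
Round up to the next whole number: n = 38 pairs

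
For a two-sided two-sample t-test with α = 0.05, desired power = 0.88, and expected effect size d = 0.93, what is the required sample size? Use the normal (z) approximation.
n = 23 per group

Sample size formula (two-sample t-test, normal approximation):
n = 2 · ((z_{α/2} + z_β) / d)²

z_{α/2} = 1.960 (for α = 0.05, two-sided)
z_β = 1.175 (for power = 0.88)
d = 0.93

n = 2 · ((1.960 + 1.175) / 0.93)²
n = 2 · (3.371)²
n ≈ 22.73
Round up to the next whole number: n = 23 per group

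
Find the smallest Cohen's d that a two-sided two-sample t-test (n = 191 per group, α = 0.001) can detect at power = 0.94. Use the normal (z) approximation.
d ≈ 0.50

Minimum detectable effect (two-sample t-test, normal approximation):
d = (z_{α/2} + z_β) / √(n/2)
d = (3.291 + 1.555) / √(191/2)
d = 4.845 / 9.772
d ≈ 0.50

By Cohen's convention (0.2 small / 0.5 medium / 0.8 large): medium effect.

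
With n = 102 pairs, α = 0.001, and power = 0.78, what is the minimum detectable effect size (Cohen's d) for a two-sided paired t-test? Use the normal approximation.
d ≈ 0.40

Minimum detectable effect (paired t-test, normal approximation):
d = (z_{α/2} + z_β) / √n
d = (3.291 + 0.772) / √102
d = 4.063 / 10.100
d ≈ 0.40

By Cohen's convention (0.2 small / 0.5 medium / 0.8 large): small effect.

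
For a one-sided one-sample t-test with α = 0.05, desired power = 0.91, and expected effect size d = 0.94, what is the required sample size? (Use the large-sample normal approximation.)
n = 11

Sample size formula (one-sample t-test, normal approximation):
n = ((z_α + z_β) / d)²

z_α = 1.645 (for α = 0.05, one-sided)
z_β = 1.341 (for power = 0.91)
d = 0.94

n = ((1.645 + 1.341) / 0.94)²
n = (3.177)²
n ≈ 10.09
Round up to the next whole number: n = 11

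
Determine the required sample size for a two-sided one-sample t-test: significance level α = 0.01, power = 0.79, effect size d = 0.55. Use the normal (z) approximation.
n = 38

Sample size formula (one-sample t-test, normal approximation):
n = ((z_{α/2} + z_β) / d)²

z_{α/2} = 2.576 (for α = 0.01, two-sided)
z_β = 0.806 (for power = 0.79)
d = 0.55

n = ((2.576 + 0.806) / 0.55)²
n = (6.149)²
n ≈ 37.81
Round up to the next whole number: n = 38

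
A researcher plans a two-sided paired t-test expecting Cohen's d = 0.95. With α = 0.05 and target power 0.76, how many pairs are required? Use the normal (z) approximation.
n = 8 pairs

Sample size formula (paired t-test, normal approximation):
n = ((z_{α/2} + z_β) / d)²

z_{α/2} = 1.960 (for α = 0.05, two-sided)
z_β = 0.706 (for power = 0.76)
d = 0.95

n = ((1.960 + 0.706) / 0.95)²
n = (2.806)²
n ≈ 7.87
Round up to the next whole number: n = 8 pairs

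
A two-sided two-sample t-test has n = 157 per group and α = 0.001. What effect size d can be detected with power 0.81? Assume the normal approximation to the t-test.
d ≈ 0.47

Minimum detectable effect (two-sample t-test, normal approximation):
d = (z_{α/2} + z_β) / √(n/2)
d = (3.291 + 0.878) / √(157/2)
d = 4.168 / 8.860
d ≈ 0.47

By Cohen's convention (0.2 small / 0.5 medium / 0.8 large): small effect.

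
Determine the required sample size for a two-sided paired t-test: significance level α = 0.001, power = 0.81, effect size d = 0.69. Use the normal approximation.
n = 37 pairs

Sample size formula (paired t-test, normal approximation):
n = ((z_{α/2} + z_β) / d)²

z_{α/2} = 3.291 (for α = 0.001, two-sided)
z_β = 0.878 (for power = 0.81)
d = 0.69

n = ((3.291 + 0.878) / 0.69)²
n = (6.042)²
n ≈ 36.51
Round up to the next whole number: n = 37 pairs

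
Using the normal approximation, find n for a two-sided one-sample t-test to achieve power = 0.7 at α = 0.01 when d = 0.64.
n = 24

Sample size formula (one-sample t-test, normal approximation):
n = ((z_{α/2} + z_β) / d)²

z_{α/2} = 2.576 (for α = 0.01, two-sided)
z_β = 0.524 (for power = 0.7)
d = 0.64

n = ((2.576 + 0.524) / 0.64)²
n = (4.844)²
n ≈ 23.46
Round up to the next whole number: n = 24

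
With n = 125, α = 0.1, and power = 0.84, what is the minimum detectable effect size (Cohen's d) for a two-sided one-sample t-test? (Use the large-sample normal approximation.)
d ≈ 0.24

Minimum detectable effect (one-sample t-test, normal approximation):
d = (z_{α/2} + z_β) / √n
d = (1.645 + 0.994) / √125
d = 2.639 / 11.180
d ≈ 0.24

By Cohen's convention (0.2 small / 0.5 medium / 0.8 large): small effect.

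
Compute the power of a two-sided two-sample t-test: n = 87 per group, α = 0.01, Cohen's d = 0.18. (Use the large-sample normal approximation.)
Power ≈ 0.08

Power calculation (two-sample t-test, normal approximation):
z_β = d · √(n/2) - z_{α/2}
z_β = 0.18 · √(87/2) - 2.576
z_β = 0.18 · 6.595 - 2.576
z_β = -1.389

Power = Φ(z_β) = Φ(-1.389) ≈ 0.082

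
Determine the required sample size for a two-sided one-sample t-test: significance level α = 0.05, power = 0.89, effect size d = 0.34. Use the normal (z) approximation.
n = 88

Sample size formula (one-sample t-test, normal approximation):
n = ((z_{α/2} + z_β) / d)²

z_{α/2} = 1.960 (for α = 0.05, two-sided)
z_β = 1.227 (for power = 0.89)
d = 0.34

n = ((1.960 + 1.227) / 0.34)²
n = (9.374)²
n ≈ 87.87
Round up to the next whole number: n = 88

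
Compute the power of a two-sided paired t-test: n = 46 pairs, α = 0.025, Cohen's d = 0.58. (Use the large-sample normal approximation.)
Power ≈ 0.95

Power calculation (paired t-test, normal approximation):
z_β = d · √n - z_{α/2}
z_β = 0.58 · √46 - 2.241
z_β = 0.58 · 6.782 - 2.241
z_β = 1.692

Power = Φ(z_β) = Φ(1.692) ≈ 0.955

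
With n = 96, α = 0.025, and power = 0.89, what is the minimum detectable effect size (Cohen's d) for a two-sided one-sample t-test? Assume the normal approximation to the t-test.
d ≈ 0.35

Minimum detectable effect (one-sample t-test, normal approximation):
d = (z_{α/2} + z_β) / √n
d = (2.241 + 1.227) / √96
d = 3.468 / 9.798
d ≈ 0.35

By Cohen's convention (0.2 small / 0.5 medium / 0.8 large): small effect.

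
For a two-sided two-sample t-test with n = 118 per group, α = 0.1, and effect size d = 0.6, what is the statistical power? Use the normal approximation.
Power ≈ 1.00

Power calculation (two-sample t-test, normal approximation):
z_β = d · √(n/2) - z_{α/2}
z_β = 0.6 · √(118/2) - 1.645
z_β = 0.6 · 7.681 - 1.645
z_β = 2.964

Power = Φ(z_β) = Φ(2.964) ≈ 0.998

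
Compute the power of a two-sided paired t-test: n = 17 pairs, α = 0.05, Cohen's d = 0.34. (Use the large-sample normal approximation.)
Power ≈ 0.29

Power calculation (paired t-test, normal approximation):
z_β = d · √n - z_{α/2}
z_β = 0.34 · √17 - 1.960
z_β = 0.34 · 4.123 - 1.960
z_β = -0.558

Power = Φ(z_β) = Φ(-0.558) ≈ 0.288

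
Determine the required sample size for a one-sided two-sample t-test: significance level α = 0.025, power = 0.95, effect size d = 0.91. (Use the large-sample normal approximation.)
n = 32 per group

Sample size formula (two-sample t-test, normal approximation):
n = 2 · ((z_α + z_β) / d)²

z_α = 1.960 (for α = 0.025, one-sided)
z_β = 1.645 (for power = 0.95)
d = 0.91

n = 2 · ((1.960 + 1.645) / 0.91)²
n = 2 · (3.962)²
n ≈ 31.39
Round up to the next whole number: n = 32 per group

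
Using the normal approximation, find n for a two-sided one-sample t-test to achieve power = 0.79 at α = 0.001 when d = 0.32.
n = 164

Sample size formula (one-sample t-test, normal approximation):
n = ((z_{α/2} + z_β) / d)²

z_{α/2} = 3.291 (for α = 0.001, two-sided)
z_β = 0.806 (for power = 0.79)
d = 0.32

n = ((3.291 + 0.806) / 0.32)²
n = (12.803)²
n ≈ 163.92
Round up to the next whole number: n = 164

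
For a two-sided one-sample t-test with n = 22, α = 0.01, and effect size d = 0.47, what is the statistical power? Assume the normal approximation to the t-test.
Power ≈ 0.36

Power calculation (one-sample t-test, normal approximation):
z_β = d · √n - z_{α/2}
z_β = 0.47 · √22 - 2.576
z_β = 0.47 · 4.690 - 2.576
z_β = -0.371

Power = Φ(z_β) = Φ(-0.371) ≈ 0.355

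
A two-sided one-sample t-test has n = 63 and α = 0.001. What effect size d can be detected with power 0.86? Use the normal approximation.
d ≈ 0.55

Minimum detectable effect (one-sample t-test, normal approximation):
d = (z_{α/2} + z_β) / √n
d = (3.291 + 1.080) / √63
d = 4.371 / 7.937
d ≈ 0.55

By Cohen's convention (0.2 small / 0.5 medium / 0.8 large): medium effect.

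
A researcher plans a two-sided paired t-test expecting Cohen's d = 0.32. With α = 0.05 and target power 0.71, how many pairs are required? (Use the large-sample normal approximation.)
n = 62 pairs

Sample size formula (paired t-test, normal approximation):
n = ((z_{α/2} + z_β) / d)²

z_{α/2} = 1.960 (for α = 0.05, two-sided)
z_β = 0.553 (for power = 0.71)
d = 0.32

n = ((1.960 + 0.553) / 0.32)²
n = (7.853)²
n ≈ 61.67
Round up to the next whole number: n = 62 pairs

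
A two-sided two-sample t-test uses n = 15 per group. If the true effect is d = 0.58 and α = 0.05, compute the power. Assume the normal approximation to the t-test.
Power ≈ 0.36

Power calculation (two-sample t-test, normal approximation):
z_β = d · √(n/2) - z_{α/2}
z_β = 0.58 · √(15/2) - 1.960
z_β = 0.58 · 2.739 - 1.960
z_β = -0.372

Power = Φ(z_β) = Φ(-0.372) ≈ 0.355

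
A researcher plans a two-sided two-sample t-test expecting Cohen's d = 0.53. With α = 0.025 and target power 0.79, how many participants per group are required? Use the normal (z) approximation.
n = 67 per group

Sample size formula (two-sample t-test, normal approximation):
n = 2 · ((z_{α/2} + z_β) / d)²

z_{α/2} = 2.241 (for α = 0.025, two-sided)
z_β = 0.806 (for power = 0.79)
d = 0.53

n = 2 · ((2.241 + 0.806) / 0.53)²
n = 2 · (5.749)²
n ≈ 66.10
Round up to the next whole number: n = 67 per group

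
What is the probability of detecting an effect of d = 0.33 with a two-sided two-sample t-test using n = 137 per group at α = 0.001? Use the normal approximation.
Power ≈ 0.29

Power calculation (two-sample t-test, normal approximation):
z_β = d · √(n/2) - z_{α/2}
z_β = 0.33 · √(137/2) - 3.291
z_β = 0.33 · 8.276 - 3.291
z_β = -0.559

Power = Φ(z_β) = Φ(-0.559) ≈ 0.288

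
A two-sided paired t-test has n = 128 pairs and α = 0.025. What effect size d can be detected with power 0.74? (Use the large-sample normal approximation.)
d ≈ 0.25

Minimum detectable effect (paired t-test, normal approximation):
d = (z_{α/2} + z_β) / √n
d = (2.241 + 0.643) / √128
d = 2.885 / 11.314
d ≈ 0.25

By Cohen's convention (0.2 small / 0.5 medium / 0.8 large): small effect.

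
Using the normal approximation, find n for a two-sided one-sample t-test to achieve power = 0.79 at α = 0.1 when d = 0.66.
n = 14

Sample size formula (one-sample t-test, normal approximation):
n = ((z_{α/2} + z_β) / d)²

z_{α/2} = 1.645 (for α = 0.1, two-sided)
z_β = 0.806 (for power = 0.79)
d = 0.66

n = ((1.645 + 0.806) / 0.66)²
n = (3.714)²
n ≈ 13.79
Round up to the next whole number: n = 14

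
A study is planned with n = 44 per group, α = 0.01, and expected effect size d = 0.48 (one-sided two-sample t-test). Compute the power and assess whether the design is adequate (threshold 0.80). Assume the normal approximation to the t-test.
Power ≈ 0.47; the study is underpowered (power < 0.80)

Power calculation (two-sample t-test, normal approximation):
z_β = d · √(n/2) - z_α
z_β = 0.48 · √(44/2) - 2.326
z_β = 0.48 · 4.690 - 2.326
z_β = -0.075

Power = Φ(z_β) = Φ(-0.075) ≈ 0.470

Effect size d = 0.48 is small by Cohen's convention (0.2/0.5/0.8).

Threshold: power ≥ 0.80 is conventionally adequate.
Power ≈ 0.47 → the study is underpowered (power < 0.80).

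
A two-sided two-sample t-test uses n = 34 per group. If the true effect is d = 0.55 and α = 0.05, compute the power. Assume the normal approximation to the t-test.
Power ≈ 0.62

Power calculation (two-sample t-test, normal approximation):
z_β = d · √(n/2) - z_{α/2}
z_β = 0.55 · √(34/2) - 1.960
z_β = 0.55 · 4.123 - 1.960
z_β = 0.308

Power = Φ(z_β) = Φ(0.308) ≈ 0.621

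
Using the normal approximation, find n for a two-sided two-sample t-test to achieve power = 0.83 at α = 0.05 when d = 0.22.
n = 351 per group

Sample size formula (two-sample t-test, normal approximation):
n = 2 · ((z_{α/2} + z_β) / d)²

z_{α/2} = 1.960 (for α = 0.05, two-sided)
z_β = 0.954 (for power = 0.83)
d = 0.22

n = 2 · ((1.960 + 0.954) / 0.22)²
n = 2 · (13.245)²
n ≈ 350.86
Round up to the next whole number: n = 351 per group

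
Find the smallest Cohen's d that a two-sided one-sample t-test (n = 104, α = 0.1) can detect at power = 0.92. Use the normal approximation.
d ≈ 0.30

Minimum detectable effect (one-sample t-test, normal approximation):
d = (z_{α/2} + z_β) / √n
d = (1.645 + 1.405) / √104
d = 3.050 / 10.198
d ≈ 0.30

By Cohen's convention (0.2 small / 0.5 medium / 0.8 large): small effect.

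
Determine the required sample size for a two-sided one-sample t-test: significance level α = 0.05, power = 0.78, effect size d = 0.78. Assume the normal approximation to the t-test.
n = 13

Sample size formula (one-sample t-test, normal approximation):
n = ((z_{α/2} + z_β) / d)²

z_{α/2} = 1.960 (for α = 0.05, two-sided)
z_β = 0.772 (for power = 0.78)
d = 0.78

n = ((1.960 + 0.772) / 0.78)²
n = (3.503)²
n ≈ 12.27
Round up to the next whole number: n = 13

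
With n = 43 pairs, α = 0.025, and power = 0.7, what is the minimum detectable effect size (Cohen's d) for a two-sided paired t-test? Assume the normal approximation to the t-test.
d ≈ 0.42

Minimum detectable effect (paired t-test, normal approximation):
d = (z_{α/2} + z_β) / √n
d = (2.241 + 0.524) / √43
d = 2.766 / 6.557
d ≈ 0.42

By Cohen's convention (0.2 small / 0.5 medium / 0.8 large): small effect.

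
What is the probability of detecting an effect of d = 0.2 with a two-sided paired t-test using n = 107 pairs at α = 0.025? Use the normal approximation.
Power ≈ 0.43

Power calculation (paired t-test, normal approximation):
z_β = d · √n - z_{α/2}
z_β = 0.2 · √107 - 2.241
z_β = 0.2 · 10.344 - 2.241
z_β = -0.173

Power = Φ(z_β) = Φ(-0.173) ≈ 0.431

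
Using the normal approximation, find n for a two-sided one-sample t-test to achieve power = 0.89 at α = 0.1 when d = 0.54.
n = 29

Sample size formula (one-sample t-test, normal approximation):
n = ((z_{α/2} + z_β) / d)²

z_{α/2} = 1.645 (for α = 0.1, two-sided)
z_β = 1.227 (for power = 0.89)
d = 0.54

n = ((1.645 + 1.227) / 0.54)²
n = (5.319)²
n ≈ 28.29
Round up to the next whole number: n = 29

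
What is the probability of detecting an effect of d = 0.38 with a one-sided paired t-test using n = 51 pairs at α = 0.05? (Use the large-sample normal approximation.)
Power ≈ 0.86

Power calculation (paired t-test, normal approximation):
z_β = d · √n - z_α
z_β = 0.38 · √51 - 1.645
z_β = 0.38 · 7.141 - 1.645
z_β = 1.069

Power = Φ(z_β) = Φ(1.069) ≈ 0.857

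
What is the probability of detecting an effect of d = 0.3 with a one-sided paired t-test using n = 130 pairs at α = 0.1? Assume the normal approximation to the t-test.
Power ≈ 0.98

Power calculation (paired t-test, normal approximation):
z_β = d · √n - z_α
z_β = 0.3 · √130 - 1.282
z_β = 0.3 · 11.402 - 1.282
z_β = 2.139

Power = Φ(z_β) = Φ(2.139) ≈ 0.984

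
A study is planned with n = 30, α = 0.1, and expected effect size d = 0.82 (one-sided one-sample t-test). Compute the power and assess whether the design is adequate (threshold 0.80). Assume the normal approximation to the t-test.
Power ≈ 1.00; the study is adequately powered (power ≥ 0.80)

Power calculation (one-sample t-test, normal approximation):
z_β = d · √n - z_α
z_β = 0.82 · √30 - 1.282
z_β = 0.82 · 5.477 - 1.282
z_β = 3.210

Power = Φ(z_β) = Φ(3.210) ≈ 0.999

Effect size d = 0.82 is large by Cohen's convention (0.2/0.5/0.8).

Threshold: power ≥ 0.80 is conventionally adequate.
Power ≈ 1.00 → the study is adequately powered (power ≥ 0.80).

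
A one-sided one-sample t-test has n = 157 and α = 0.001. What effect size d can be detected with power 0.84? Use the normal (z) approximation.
d ≈ 0.33

Minimum detectable effect (one-sample t-test, normal approximation):
d = (z_α + z_β) / √n
d = (3.090 + 0.994) / √157
d = 4.085 / 12.530
d ≈ 0.33

By Cohen's convention (0.2 small / 0.5 medium / 0.8 large): small effect.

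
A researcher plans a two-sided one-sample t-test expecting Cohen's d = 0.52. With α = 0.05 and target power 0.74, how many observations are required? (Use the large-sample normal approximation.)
n = 26

Sample size formula (one-sample t-test, normal approximation):
n = ((z_{α/2} + z_β) / d)²

z_{α/2} = 1.960 (for α = 0.05, two-sided)
z_β = 0.643 (for power = 0.74)
d = 0.52

n = ((1.960 + 0.643) / 0.52)²
n = (5.006)²
n ≈ 25.06
Round up to the next whole number: n = 26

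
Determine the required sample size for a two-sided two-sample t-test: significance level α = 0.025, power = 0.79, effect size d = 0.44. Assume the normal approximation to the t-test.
n = 96 per group

Sample size formula (two-sample t-test, normal approximation):
n = 2 · ((z_{α/2} + z_β) / d)²

z_{α/2} = 2.241 (for α = 0.025, two-sided)
z_β = 0.806 (for power = 0.79)
d = 0.44

n = 2 · ((2.241 + 0.806) / 0.44)²
n = 2 · (6.925)²
n ≈ 95.91
Round up to the next whole number: n = 96 per group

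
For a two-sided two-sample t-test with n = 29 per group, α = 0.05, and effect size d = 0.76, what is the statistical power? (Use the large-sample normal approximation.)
Power ≈ 0.82

Power calculation (two-sample t-test, normal approximation):
z_β = d · √(n/2) - z_{α/2}
z_β = 0.76 · √(29/2) - 1.960
z_β = 0.76 · 3.808 - 1.960
z_β = 0.934

Power = Φ(z_β) = Φ(0.934) ≈ 0.825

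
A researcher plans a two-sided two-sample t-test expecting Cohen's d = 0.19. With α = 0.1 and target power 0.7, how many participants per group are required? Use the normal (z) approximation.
n = 261 per group

Sample size formula (two-sample t-test, normal approximation):
n = 2 · ((z_{α/2} + z_β) / d)²

z_{α/2} = 1.645 (for α = 0.1, two-sided)
z_β = 0.524 (for power = 0.7)
d = 0.19

n = 2 · ((1.645 + 0.524) / 0.19)²
n = 2 · (11.416)²
n ≈ 260.65
Round up to the next whole number: n = 261 per group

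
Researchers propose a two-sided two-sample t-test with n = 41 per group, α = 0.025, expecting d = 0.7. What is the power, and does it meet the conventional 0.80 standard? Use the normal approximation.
Power ≈ 0.82; the study is adequately powered (power ≥ 0.80)

Power calculation (two-sample t-test, normal approximation):
z_β = d · √(n/2) - z_{α/2}
z_β = 0.7 · √(41/2) - 2.241
z_β = 0.7 · 4.528 - 2.241
z_β = 0.928

Power = Φ(z_β) = Φ(0.928) ≈ 0.823

Effect size d = 0.7 is medium by Cohen's convention (0.2/0.5/0.8).

Threshold: power ≥ 0.80 is conventionally adequate.
Power ≈ 0.82 → the study is adequately powered (power ≥ 0.80).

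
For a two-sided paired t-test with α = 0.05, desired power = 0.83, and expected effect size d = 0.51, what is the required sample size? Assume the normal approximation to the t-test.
n = 33 pairs

Sample size formula (paired t-test, normal approximation):
n = ((z_{α/2} + z_β) / d)²

z_{α/2} = 1.960 (for α = 0.05, two-sided)
z_β = 0.954 (for power = 0.83)
d = 0.51

n = ((1.960 + 0.954) / 0.51)²
n = (5.714)²
n ≈ 32.65
Round up to the next whole number: n = 33 pairs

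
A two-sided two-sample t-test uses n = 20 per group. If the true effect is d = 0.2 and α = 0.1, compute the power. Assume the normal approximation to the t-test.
Power ≈ 0.16

Power calculation (two-sample t-test, normal approximation):
z_β = d · √(n/2) - z_{α/2}
z_β = 0.2 · √(20/2) - 1.645
z_β = 0.2 · 3.162 - 1.645
z_β = -1.012

Power = Φ(z_β) = Φ(-1.012) ≈ 0.156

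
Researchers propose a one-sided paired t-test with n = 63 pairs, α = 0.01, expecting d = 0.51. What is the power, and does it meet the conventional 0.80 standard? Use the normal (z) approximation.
Power ≈ 0.96; the study is adequately powered (power ≥ 0.80)

Power calculation (paired t-test, normal approximation):
z_β = d · √n - z_α
z_β = 0.51 · √63 - 2.326
z_β = 0.51 · 7.937 - 2.326
z_β = 1.722

Power = Φ(z_β) = Φ(1.722) ≈ 0.957

Effect size d = 0.51 is medium by Cohen's convention (0.2/0.5/0.8).

Threshold: power ≥ 0.80 is conventionally adequate.
Power ≈ 0.96 → the study is adequately powered (power ≥ 0.80).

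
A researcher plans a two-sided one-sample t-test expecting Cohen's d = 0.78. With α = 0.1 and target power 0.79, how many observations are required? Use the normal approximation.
n = 10

Sample size formula (one-sample t-test, normal approximation):
n = ((z_{α/2} + z_β) / d)²

z_{α/2} = 1.645 (for α = 0.1, two-sided)
z_β = 0.806 (for power = 0.79)
d = 0.78

n = ((1.645 + 0.806) / 0.78)²
n = (3.142)²
n ≈ 9.87
Round up to the next whole number: n = 10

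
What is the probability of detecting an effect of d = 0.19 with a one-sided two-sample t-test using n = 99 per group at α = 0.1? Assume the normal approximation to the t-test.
Power ≈ 0.52

Power calculation (two-sample t-test, normal approximation):
z_β = d · √(n/2) - z_α
z_β = 0.19 · √(99/2) - 1.282
z_β = 0.19 · 7.036 - 1.282
z_β = 0.055

Power = Φ(z_β) = Φ(0.055) ≈ 0.522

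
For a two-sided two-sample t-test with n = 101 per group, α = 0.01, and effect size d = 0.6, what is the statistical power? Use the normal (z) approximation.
Power ≈ 0.95

Power calculation (two-sample t-test, normal approximation):
z_β = d · √(n/2) - z_{α/2}
z_β = 0.6 · √(101/2) - 2.576
z_β = 0.6 · 7.106 - 2.576
z_β = 1.688

Power = Φ(z_β) = Φ(1.688) ≈ 0.954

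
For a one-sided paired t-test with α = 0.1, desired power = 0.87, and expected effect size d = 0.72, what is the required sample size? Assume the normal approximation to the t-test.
n = 12 pairs

Sample size formula (paired t-test, normal approximation):
n = ((z_α + z_β) / d)²

z_α = 1.282 (for α = 0.1, one-sided)
z_β = 1.126 (for power = 0.87)
d = 0.72

n = ((1.282 + 1.126) / 0.72)²
n = (3.344)²
n ≈ 11.18
Round up to the next whole number: n = 12 pairs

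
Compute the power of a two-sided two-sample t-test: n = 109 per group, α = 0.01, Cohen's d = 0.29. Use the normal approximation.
Power ≈ 0.33

Power calculation (two-sample t-test, normal approximation):
z_β = d · √(n/2) - z_{α/2}
z_β = 0.29 · √(109/2) - 2.576
z_β = 0.29 · 7.382 - 2.576
z_β = -0.435

Power = Φ(z_β) = Φ(-0.435) ≈ 0.332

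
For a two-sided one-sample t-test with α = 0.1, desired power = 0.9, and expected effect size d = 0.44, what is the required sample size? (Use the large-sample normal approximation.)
n = 45

Sample size formula (one-sample t-test, normal approximation):
n = ((z_{α/2} + z_β) / d)²

z_{α/2} = 1.645 (for α = 0.1, two-sided)
z_β = 1.282 (for power = 0.9)
d = 0.44

n = ((1.645 + 1.282) / 0.44)²
n = (6.652)²
n ≈ 44.25
Round up to the next whole number: n = 45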